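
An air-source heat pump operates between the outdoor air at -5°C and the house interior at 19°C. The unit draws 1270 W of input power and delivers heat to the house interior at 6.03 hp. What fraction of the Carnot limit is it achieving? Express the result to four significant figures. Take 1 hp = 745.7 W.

0.2909

Converting, Q̇_H = 6.030 hp = 4497 W, so COP_actual = Q̇_H/Ẇ = 4497/1270 = 3.541.
In absolute terms T_C = 268.15 K and T_H = 292.15 K, so ΔT = 24.00 K.
COP_Carnot = T_H/ΔT = 292.15/24.00 = 12.17.
η_II = COP_actual/COP_Carnot = 3.541/12.17 = 0.2909.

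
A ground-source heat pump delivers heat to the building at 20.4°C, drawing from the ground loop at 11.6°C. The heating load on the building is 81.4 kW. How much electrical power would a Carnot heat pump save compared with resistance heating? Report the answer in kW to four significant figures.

In absolute terms T_C = 284.75 K and T_H = 293.55 K, so ΔT = 8.800 K.
COP_Carnot = T_H/ΔT = 293.55/8.800 = 33.36.
Resistance heating needs Ẇ_res = Q̇_H = 81.40 kW; the reversible heat pump needs only Ẇ_hp = Q̇_H/COP = 2.440 kW.
Saving = 81.40 − 2.440 = 78.96 kW.

78.96 kW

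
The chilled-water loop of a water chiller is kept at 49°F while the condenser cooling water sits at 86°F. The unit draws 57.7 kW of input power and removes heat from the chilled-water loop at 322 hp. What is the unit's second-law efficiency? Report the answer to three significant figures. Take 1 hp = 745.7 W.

Converting, Q̇_C = 322.0 hp = 240.1 kW, so COP_actual = Q̇_C/Ẇ = 240.1/57.70 = 4.161.
In absolute terms T_C = 282.59 K and T_H = 303.15 K, so ΔT = 20.56 K.
COP_Carnot = T_C/ΔT = 282.59/20.56 = 13.75.
η_II = COP_actual/COP_Carnot = 4.161/13.75 = 0.3027.

0.303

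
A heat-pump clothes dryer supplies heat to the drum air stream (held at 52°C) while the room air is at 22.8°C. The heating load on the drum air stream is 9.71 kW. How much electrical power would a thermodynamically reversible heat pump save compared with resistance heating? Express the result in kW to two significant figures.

8.8 kW

In absolute terms T_C = 295.95 K and T_H = 325.15 K, so ΔT = 29.20 K.
COP_Carnot = T_H/ΔT = 325.15/29.20 = 11.14.
Resistance heating needs Ẇ_res = Q̇_H = 9.710 kW; the reversible heat pump needs only Ẇ_hp = Q̇_H/COP = 0.8720 kW.
Saving = 9.710 − 0.8720 = 8.838 kW.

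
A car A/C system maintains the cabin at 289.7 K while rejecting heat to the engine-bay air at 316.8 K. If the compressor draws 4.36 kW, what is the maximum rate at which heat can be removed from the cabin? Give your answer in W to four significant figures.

46610 W

The reservoir spacing is ΔT = 316.8 − 289.7 = 27.10 K.
COP_Carnot = T_C/ΔT = 289.70/27.10 = 10.69.
Q̇_max = COP_Carnot × Ẇ = 10.69 × 4.360 kW = 46.61 kW = 46610 W.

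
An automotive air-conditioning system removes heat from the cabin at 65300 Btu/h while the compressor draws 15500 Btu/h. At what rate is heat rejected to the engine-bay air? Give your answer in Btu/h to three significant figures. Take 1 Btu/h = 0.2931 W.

80800 Btu/h

For a cyclic device the first law requires Q̇_H = Q̇_C + Ẇ.
Q̇_H = Q̇_C + Ẇ = 80800 Btu/h.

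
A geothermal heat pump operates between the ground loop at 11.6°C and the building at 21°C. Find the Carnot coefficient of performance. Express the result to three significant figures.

In absolute terms T_C = 284.75 K and T_H = 294.15 K, so ΔT = 9.400 K.
For a reversible cycle, COP_Carnot = T_H/ΔT = 294.15/9.400 = 31.29.

31.3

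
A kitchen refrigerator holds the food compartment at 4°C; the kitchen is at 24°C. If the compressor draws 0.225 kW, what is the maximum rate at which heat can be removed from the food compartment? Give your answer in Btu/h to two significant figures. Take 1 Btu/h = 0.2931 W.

In absolute terms T_C = 277.15 K and T_H = 297.15 K, so ΔT = 20.00 K.
COP_Carnot = T_C/ΔT = 277.15/20.00 = 13.86.
Q̇_max = COP_Carnot × Ẇ = 13.86 × 0.2250 kW = 3.118 kW = 10640 Btu/h.

11000 Btu/h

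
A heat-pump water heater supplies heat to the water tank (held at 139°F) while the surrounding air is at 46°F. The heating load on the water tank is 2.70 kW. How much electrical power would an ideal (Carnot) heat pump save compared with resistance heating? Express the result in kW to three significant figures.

In absolute terms T_C = 280.93 K and T_H = 332.59 K, so ΔT = 51.67 K.
COP_Carnot = T_H/ΔT = 332.59/51.67 = 6.437.
Resistance heating needs Ẇ_res = Q̇_H = 2.700 kW; the reversible heat pump needs only Ẇ_hp = Q̇_H/COP = 0.4194 kW.
Saving = 2.700 − 0.4194 = 2.281 kW.

2.28 kW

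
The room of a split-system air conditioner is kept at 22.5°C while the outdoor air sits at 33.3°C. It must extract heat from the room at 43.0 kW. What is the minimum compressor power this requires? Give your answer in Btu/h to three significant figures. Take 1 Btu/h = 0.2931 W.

In absolute terms T_C = 295.65 K and T_H = 306.45 K, so ΔT = 10.80 K.
COP_Carnot = T_C/ΔT = 295.65/10.80 = 27.38.
Ẇ_min = Q̇/COP_Carnot = 43.00/27.38 = 1.571 kW = 5359 Btu/h.

5360 Btu/h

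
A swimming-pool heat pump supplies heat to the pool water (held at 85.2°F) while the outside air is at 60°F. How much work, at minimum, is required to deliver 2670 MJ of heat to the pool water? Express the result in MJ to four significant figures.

In absolute terms T_C = 288.71 K and T_H = 302.71 K, so ΔT = 14.00 K.
The reversible limit is COP_HP = T_H/ΔT = 21.62, so W_min = Q_H/COP = Q_H·ΔT/T_H.
W_min = 2670 × 14.00/302.71 = 123.5 MJ.

123.5 MJ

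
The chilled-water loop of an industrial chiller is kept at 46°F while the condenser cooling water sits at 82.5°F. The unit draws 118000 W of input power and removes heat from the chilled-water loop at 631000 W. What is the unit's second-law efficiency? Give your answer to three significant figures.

COP_actual = Q̇_C/Ẇ = 631000/118000 = 5.347.
In absolute terms T_C = 280.93 K and T_H = 301.21 K, so ΔT = 20.28 K.
COP_Carnot = T_C/ΔT = 280.93/20.28 = 13.85.
η_II = COP_actual/COP_Carnot = 5.347/13.85 = 0.3860.

0.386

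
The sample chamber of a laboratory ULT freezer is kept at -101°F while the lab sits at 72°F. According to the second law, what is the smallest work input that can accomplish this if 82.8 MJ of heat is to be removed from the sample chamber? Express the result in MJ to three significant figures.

In absolute terms T_C = 199.26 K and T_H = 295.37 K, so ΔT = 96.11 K.
The reversible limit is COP_R = T_C/ΔT = 2.073, so W_min = Q_C/COP = Q_C·ΔT/T_C.
W_min = 82.80 × 96.11/199.26 = 39.94 MJ.

39.9 MJ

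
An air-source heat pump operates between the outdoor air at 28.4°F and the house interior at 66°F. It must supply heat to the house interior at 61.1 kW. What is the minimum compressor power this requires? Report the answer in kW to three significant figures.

4.37 kW

In absolute terms T_C = 271.15 K and T_H = 292.04 K, so ΔT = 20.89 K.
COP_Carnot = T_H/ΔT = 292.04/20.89 = 13.98.
Ẇ_min = Q̇/COP_Carnot = 61.10/13.98 = 4.370 kW.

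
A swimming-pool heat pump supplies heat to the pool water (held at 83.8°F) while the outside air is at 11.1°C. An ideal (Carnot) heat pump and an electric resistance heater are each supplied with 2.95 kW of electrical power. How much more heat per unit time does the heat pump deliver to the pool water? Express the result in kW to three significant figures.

In absolute terms T_C = 284.25 K and T_H = 301.93 K, so ΔT = 17.68 K.
COP_Carnot = T_H/ΔT = 301.93/17.68 = 17.08.
The heat pump delivers Q̇_H = COP × Ẇ = 50.38 kW; the resistance heater delivers Ẇ = 2.950 kW.
Extra = (COP − 1)·Ẇ = 47.43 kW.

47.4 kW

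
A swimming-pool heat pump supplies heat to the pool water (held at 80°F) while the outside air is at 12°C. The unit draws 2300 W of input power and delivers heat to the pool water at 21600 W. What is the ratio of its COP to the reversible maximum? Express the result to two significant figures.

0.46

COP_actual = Q̇_H/Ẇ = 21600/2300 = 9.391.
In absolute terms T_C = 285.15 K and T_H = 299.82 K, so ΔT = 14.67 K.
COP_Carnot = T_H/ΔT = 299.82/14.67 = 20.44.
η_II = COP_actual/COP_Carnot = 9.391/20.44 = 0.4594.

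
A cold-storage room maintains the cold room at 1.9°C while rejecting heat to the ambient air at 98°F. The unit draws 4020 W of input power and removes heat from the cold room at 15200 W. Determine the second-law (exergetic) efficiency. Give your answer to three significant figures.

COP_actual = Q̇_C/Ẇ = 15200/4020 = 3.781.
In absolute terms T_C = 275.05 K and T_H = 309.82 K, so ΔT = 34.77 K.
COP_Carnot = T_C/ΔT = 275.05/34.77 = 7.911.
η_II = COP_actual/COP_Carnot = 3.781/7.911 = 0.4779.

0.478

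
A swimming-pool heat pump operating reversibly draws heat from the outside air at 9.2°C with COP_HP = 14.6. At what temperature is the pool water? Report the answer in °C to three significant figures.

30.0 °C

COP_HP = T_H/(T_H − T_C) rearranges to T_H = COP·T_C/(COP − 1).
With T_C = 282.35 K, T_H = 14.6 × 282.35/13.60 = 303.11 K.
Converting, 303.11 K = 29.96°C.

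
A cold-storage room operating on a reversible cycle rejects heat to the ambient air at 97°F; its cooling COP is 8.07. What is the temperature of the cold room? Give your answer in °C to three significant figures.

For a Carnot refrigerator COP_R = T_C/(T_H − T_C), so T_C = COP·T_H/(1 + COP).
With T_H = 309.26 K, T_C = 8.07 × 309.26/9.070 = 275.16 K.
Converting, 275.16 K = 2.01°C.

2.01 °C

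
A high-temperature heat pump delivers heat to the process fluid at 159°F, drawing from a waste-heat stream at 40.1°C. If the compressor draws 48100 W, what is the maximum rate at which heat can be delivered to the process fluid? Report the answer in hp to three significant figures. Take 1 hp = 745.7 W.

728 hp

In absolute terms T_C = 313.25 K and T_H = 343.71 K, so ΔT = 30.46 K.
COP_Carnot = T_H/ΔT = 343.71/30.46 = 11.29.
Q̇_max = COP_Carnot × Ẇ = 11.29 × 48100 W = 542800 W = 727.9 hp.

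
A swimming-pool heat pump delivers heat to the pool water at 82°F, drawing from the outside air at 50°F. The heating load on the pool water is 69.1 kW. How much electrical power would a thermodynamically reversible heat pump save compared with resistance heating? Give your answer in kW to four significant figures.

In absolute terms T_C = 283.15 K and T_H = 300.93 K, so ΔT = 17.78 K.
COP_Carnot = T_H/ΔT = 300.93/17.78 = 16.93.
Resistance heating needs Ẇ_res = Q̇_H = 69.10 kW; the reversible heat pump needs only Ẇ_hp = Q̇_H/COP = 4.082 kW.
Saving = 69.10 − 4.082 = 65.02 kW.

65.02 kW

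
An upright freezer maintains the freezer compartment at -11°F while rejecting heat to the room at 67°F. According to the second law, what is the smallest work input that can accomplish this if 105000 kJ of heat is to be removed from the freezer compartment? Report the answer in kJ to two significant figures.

In absolute terms T_C = 249.26 K and T_H = 292.59 K, so ΔT = 43.33 K.
The reversible limit is COP_R = T_C/ΔT = 5.752, so W_min = Q_C/COP = Q_C·ΔT/T_C.
W_min = 105000 × 43.33/249.26 = 18250 kJ.

18000 kJ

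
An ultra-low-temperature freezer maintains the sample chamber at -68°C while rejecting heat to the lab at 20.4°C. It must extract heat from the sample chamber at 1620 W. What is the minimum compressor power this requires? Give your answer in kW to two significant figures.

0.70 kW

In absolute terms T_C = 205.15 K and T_H = 293.55 K, so ΔT = 88.40 K.
COP_Carnot = T_C/ΔT = 205.15/88.40 = 2.321.
Ẇ_min = Q̇/COP_Carnot = 1620/2.321 = 698.1 W = 0.6981 kW.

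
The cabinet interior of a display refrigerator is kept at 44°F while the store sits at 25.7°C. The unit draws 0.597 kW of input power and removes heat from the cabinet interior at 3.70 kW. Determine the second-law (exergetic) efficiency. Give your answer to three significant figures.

0.422

COP_actual = Q̇_C/Ẇ = 3.700/0.5970 = 6.198.
In absolute terms T_C = 279.82 K and T_H = 298.85 K, so ΔT = 19.03 K.
COP_Carnot = T_C/ΔT = 279.82/19.03 = 14.70.
η_II = COP_actual/COP_Carnot = 6.198/14.70 = 0.4216.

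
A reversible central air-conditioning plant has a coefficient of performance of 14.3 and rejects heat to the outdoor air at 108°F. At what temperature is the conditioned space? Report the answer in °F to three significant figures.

70.9 °F

For a Carnot refrigerator COP_R = T_C/(T_H − T_C), so T_C = COP·T_H/(1 + COP).
With T_H = 315.37 K, T_C = 14.3 × 315.37/15.30 = 294.76 K.
Converting, 294.76 K = 70.90°F.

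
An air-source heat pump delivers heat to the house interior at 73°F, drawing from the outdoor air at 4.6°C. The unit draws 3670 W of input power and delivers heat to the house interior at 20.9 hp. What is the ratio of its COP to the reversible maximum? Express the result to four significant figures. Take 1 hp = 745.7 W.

Converting, Q̇_H = 20.90 hp = 15590 W, so COP_actual = Q̇_H/Ẇ = 15590/3670 = 4.247.
In absolute terms T_C = 277.75 K and T_H = 295.93 K, so ΔT = 18.18 K.
COP_Carnot = T_H/ΔT = 295.93/18.18 = 16.28.
η_II = COP_actual/COP_Carnot = 4.247/16.28 = 0.2609.

0.2609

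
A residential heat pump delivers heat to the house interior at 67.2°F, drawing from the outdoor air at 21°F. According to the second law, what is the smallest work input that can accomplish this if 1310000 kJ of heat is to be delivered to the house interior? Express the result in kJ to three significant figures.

In absolute terms T_C = 267.04 K and T_H = 292.71 K, so ΔT = 25.67 K.
The reversible limit is COP_HP = T_H/ΔT = 11.40, so W_min = Q_H/COP = Q_H·ΔT/T_H.
W_min = 1310000 × 25.67/292.71 = 114900 kJ.

115000 kJ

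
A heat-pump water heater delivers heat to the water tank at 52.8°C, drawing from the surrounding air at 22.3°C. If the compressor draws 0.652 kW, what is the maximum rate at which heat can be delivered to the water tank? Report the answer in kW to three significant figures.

In absolute terms T_C = 295.45 K and T_H = 325.95 K, so ΔT = 30.50 K.
COP_Carnot = T_H/ΔT = 325.95/30.50 = 10.69.
Q̇_max = COP_Carnot × Ẇ = 10.69 × 0.6520 kW = 6.968 kW.

6.97 kW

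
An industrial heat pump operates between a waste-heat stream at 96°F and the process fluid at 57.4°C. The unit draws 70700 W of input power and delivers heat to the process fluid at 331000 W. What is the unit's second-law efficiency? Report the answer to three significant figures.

0.309

COP_actual = Q̇_H/Ẇ = 331000/70700 = 4.682.
In absolute terms T_C = 308.71 K and T_H = 330.55 K, so ΔT = 21.84 K.
COP_Carnot = T_H/ΔT = 330.55/21.84 = 15.13.
η_II = COP_actual/COP_Carnot = 4.682/15.13 = 0.3094.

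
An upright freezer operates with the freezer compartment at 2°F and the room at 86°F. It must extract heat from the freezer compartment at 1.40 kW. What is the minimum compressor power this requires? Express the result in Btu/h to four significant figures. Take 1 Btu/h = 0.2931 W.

869.1 Btu/h

In absolute terms T_C = 256.48 K and T_H = 303.15 K, so ΔT = 46.67 K.
COP_Carnot = T_C/ΔT = 256.48/46.67 = 5.496.
Ẇ_min = Q̇/COP_Carnot = 1.400/5.496 = 0.2547 kW = 869.1 Btu/h.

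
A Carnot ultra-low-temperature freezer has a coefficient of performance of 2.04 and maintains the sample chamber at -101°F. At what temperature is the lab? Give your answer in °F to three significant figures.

COP_R = T_C/(T_H − T_C) gives T_H − T_C = T_C/COP.
With T_C = 199.26 K, T_H = 199.26 × (1 + 1/2.04) = 296.94 K.
Converting, 296.94 K = 74.82°F.

74.8 °F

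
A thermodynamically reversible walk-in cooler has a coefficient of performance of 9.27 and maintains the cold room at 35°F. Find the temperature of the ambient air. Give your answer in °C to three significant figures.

31.3 °C

COP_R = T_C/(T_H − T_C) gives T_H − T_C = T_C/COP.
With T_C = 274.82 K, T_H = 274.82 × (1 + 1/9.27) = 304.46 K.
Converting, 304.46 K = 31.31°C.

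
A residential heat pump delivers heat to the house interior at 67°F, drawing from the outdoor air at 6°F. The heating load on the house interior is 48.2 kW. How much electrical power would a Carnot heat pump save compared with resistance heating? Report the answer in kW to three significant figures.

42.6 kW

In absolute terms T_C = 258.71 K and T_H = 292.59 K, so ΔT = 33.89 K.
COP_Carnot = T_H/ΔT = 292.59/33.89 = 8.634.
Resistance heating needs Ẇ_res = Q̇_H = 48.20 kW; the reversible heat pump needs only Ẇ_hp = Q̇_H/COP = 5.583 kW.
Saving = 48.20 − 5.583 = 42.62 kW.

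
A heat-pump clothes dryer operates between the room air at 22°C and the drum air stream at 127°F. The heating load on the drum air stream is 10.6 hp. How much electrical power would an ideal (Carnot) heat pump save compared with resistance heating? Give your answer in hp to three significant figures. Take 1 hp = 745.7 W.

9.60 hp

In absolute terms T_C = 295.15 K and T_H = 325.93 K, so ΔT = 30.78 K.
COP_Carnot = T_H/ΔT = 325.93/30.78 = 10.59.
Resistance heating needs Ẇ_res = Q̇_H = 10.60 hp; the reversible heat pump needs only Ẇ_hp = Q̇_H/COP = 1.001 hp.
Saving = 10.60 − 1.001 = 9.599 hp.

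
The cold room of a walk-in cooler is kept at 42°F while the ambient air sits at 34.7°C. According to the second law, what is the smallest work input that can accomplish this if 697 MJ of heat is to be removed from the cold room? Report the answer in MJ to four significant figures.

In absolute terms T_C = 278.71 K and T_H = 307.85 K, so ΔT = 29.14 K.
The reversible limit is COP_R = T_C/ΔT = 9.563, so W_min = Q_C/COP = Q_C·ΔT/T_C.
W_min = 697.0 × 29.14/278.71 = 72.89 MJ.

72.89 MJ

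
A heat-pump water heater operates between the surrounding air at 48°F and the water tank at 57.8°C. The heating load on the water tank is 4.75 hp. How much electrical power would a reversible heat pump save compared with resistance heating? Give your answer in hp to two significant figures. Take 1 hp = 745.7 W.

In absolute terms T_C = 282.04 K and T_H = 330.95 K, so ΔT = 48.91 K.
COP_Carnot = T_H/ΔT = 330.95/48.91 = 6.766.
Resistance heating needs Ẇ_res = Q̇_H = 4.750 hp; the reversible heat pump needs only Ẇ_hp = Q̇_H/COP = 0.7020 hp.
Saving = 4.750 − 0.7020 = 4.048 hp.

4.0 hp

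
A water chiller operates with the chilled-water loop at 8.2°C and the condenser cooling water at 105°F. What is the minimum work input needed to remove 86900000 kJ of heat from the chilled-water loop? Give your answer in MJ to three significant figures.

In absolute terms T_C = 281.35 K and T_H = 313.71 K, so ΔT = 32.36 K.
The reversible limit is COP_R = T_C/ΔT = 8.696, so W_min = Q_C/COP = Q_C·ΔT/T_C.
W_min = 86900000 × 32.36/281.35 = 9994000 kJ = 9994 MJ.

9990 MJ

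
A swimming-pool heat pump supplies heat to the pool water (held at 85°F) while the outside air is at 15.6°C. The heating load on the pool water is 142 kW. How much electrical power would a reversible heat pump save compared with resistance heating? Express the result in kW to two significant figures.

140 kW

In absolute terms T_C = 288.75 K and T_H = 302.59 K, so ΔT = 13.84 K.
COP_Carnot = T_H/ΔT = 302.59/13.84 = 21.86.
Resistance heating needs Ẇ_res = Q̇_H = 142.0 kW; the reversible heat pump needs only Ẇ_hp = Q̇_H/COP = 6.497 kW.
Saving = 142.0 − 6.497 = 135.5 kW.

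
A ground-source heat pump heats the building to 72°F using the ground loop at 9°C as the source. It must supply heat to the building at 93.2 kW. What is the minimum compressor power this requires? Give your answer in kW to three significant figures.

In absolute terms T_C = 282.15 K and T_H = 295.37 K, so ΔT = 13.22 K.
COP_Carnot = T_H/ΔT = 295.37/13.22 = 22.34.
Ẇ_min = Q̇/COP_Carnot = 93.20/22.34 = 4.172 kW.

4.17 kW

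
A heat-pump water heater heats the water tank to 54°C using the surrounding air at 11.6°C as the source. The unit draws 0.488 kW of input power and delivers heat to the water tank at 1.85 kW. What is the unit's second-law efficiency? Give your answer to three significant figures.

COP_actual = Q̇_H/Ẇ = 1.850/0.4880 = 3.791.
In absolute terms T_C = 284.75 K and T_H = 327.15 K, so ΔT = 42.40 K.
COP_Carnot = T_H/ΔT = 327.15/42.40 = 7.716.
η_II = COP_actual/COP_Carnot = 3.791/7.716 = 0.4913.

0.491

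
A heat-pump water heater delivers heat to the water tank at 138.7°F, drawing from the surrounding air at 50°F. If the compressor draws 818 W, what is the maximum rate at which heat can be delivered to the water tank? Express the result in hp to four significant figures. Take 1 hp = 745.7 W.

7.400 hp

In absolute terms T_C = 283.15 K and T_H = 332.43 K, so ΔT = 49.28 K.
COP_Carnot = T_H/ΔT = 332.43/49.28 = 6.746.
Q̇_max = COP_Carnot × Ẇ = 6.746 × 818.0 W = 5518 W = 7.400 hp.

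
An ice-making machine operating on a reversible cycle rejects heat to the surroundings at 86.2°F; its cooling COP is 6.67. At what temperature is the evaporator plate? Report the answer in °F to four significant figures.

For a Carnot refrigerator COP_R = T_C/(T_H − T_C), so T_C = COP·T_H/(1 + COP).
With T_H = 303.26 K, T_C = 6.67 × 303.26/7.670 = 263.72 K.
Converting, 263.72 K = 15.03°F.

15.03 °F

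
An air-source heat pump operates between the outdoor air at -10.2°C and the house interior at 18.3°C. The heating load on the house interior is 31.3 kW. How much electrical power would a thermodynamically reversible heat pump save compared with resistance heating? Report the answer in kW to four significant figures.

28.24 kW

In absolute terms T_C = 262.95 K and T_H = 291.45 K, so ΔT = 28.50 K.
COP_Carnot = T_H/ΔT = 291.45/28.50 = 10.23.
Resistance heating needs Ẇ_res = Q̇_H = 31.30 kW; the reversible heat pump needs only Ẇ_hp = Q̇_H/COP = 3.061 kW.
Saving = 31.30 − 3.061 = 28.24 kW.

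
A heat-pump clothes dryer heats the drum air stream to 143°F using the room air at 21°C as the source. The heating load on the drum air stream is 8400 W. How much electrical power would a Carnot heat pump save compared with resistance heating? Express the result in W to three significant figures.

In absolute terms T_C = 294.15 K and T_H = 334.82 K, so ΔT = 40.67 K.
COP_Carnot = T_H/ΔT = 334.82/40.67 = 8.233.
Resistance heating needs Ẇ_res = Q̇_H = 8400 W; the reversible heat pump needs only Ẇ_hp = Q̇_H/COP = 1020 W.
Saving = 8400 − 1020 = 7380 W.

7380 W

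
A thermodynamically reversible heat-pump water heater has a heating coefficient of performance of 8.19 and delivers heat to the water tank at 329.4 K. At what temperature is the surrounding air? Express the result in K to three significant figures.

COP_HP = T_H/(T_H − T_C) gives T_H − T_C = T_H/COP.
With T_H = 329.40 K, T_C = 329.40 × (1 − 1/8.19) = 289.18 K.

289 K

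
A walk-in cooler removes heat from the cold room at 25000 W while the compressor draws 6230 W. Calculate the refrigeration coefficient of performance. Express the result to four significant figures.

4.013

The first law gives Q̇_H = Q̇_C + Ẇ, so the three rates are Q̇_C = 25000, Q̇_H = 31230, Ẇ = 6230 W.
COP_R = Q̇_C/Ẇ = 25000/6230 = 4.013.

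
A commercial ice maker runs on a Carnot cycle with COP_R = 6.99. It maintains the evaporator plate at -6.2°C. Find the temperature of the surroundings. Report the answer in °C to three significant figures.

32.0 °C

COP_R = T_C/(T_H − T_C) gives T_H − T_C = T_C/COP.
With T_C = 266.95 K, T_H = 266.95 × (1 + 1/6.99) = 305.14 K.
Converting, 305.14 K = 31.99°C.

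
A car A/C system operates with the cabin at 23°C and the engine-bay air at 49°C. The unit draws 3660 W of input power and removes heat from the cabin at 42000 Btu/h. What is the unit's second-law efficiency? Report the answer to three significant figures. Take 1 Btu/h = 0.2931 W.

Converting, Q̇_C = 42000 Btu/h = 12310 W, so COP_actual = Q̇_C/Ẇ = 12310/3660 = 3.363.
In absolute terms T_C = 296.15 K and T_H = 322.15 K, so ΔT = 26.00 K.
COP_Carnot = T_C/ΔT = 296.15/26.00 = 11.39.
η_II = COP_actual/COP_Carnot = 3.363/11.39 = 0.2953.

0.295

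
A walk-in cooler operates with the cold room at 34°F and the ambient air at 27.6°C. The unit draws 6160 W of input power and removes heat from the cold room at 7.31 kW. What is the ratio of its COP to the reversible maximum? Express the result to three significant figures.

0.115

Converting, Q̇_C = 7.310 kW = 7310 W, so COP_actual = Q̇_C/Ẇ = 7310/6160 = 1.187.
In absolute terms T_C = 274.26 K and T_H = 300.75 K, so ΔT = 26.49 K.
COP_Carnot = T_C/ΔT = 274.26/26.49 = 10.35.
η_II = COP_actual/COP_Carnot = 1.187/10.35 = 0.1146.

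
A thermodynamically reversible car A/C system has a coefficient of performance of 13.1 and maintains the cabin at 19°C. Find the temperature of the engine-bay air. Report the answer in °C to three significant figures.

COP_R = T_C/(T_H − T_C) gives T_H − T_C = T_C/COP.
With T_C = 292.15 K, T_H = 292.15 × (1 + 1/13.1) = 314.45 K.
Converting, 314.45 K = 41.30°C.

41.3 °C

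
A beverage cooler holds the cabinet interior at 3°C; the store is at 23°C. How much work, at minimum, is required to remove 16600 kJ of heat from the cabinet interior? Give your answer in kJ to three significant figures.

1200 kJ

In absolute terms T_C = 276.15 K and T_H = 296.15 K, so ΔT = 20.00 K.
The reversible limit is COP_R = T_C/ΔT = 13.81, so W_min = Q_C/COP = Q_C·ΔT/T_C.
W_min = 16600 × 20.00/276.15 = 1202 kJ.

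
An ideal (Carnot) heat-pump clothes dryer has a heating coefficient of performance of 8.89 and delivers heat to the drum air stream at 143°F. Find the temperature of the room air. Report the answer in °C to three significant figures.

COP_HP = T_H/(T_H − T_C) gives T_H − T_C = T_H/COP.
With T_H = 334.82 K, T_C = 334.82 × (1 − 1/8.89) = 297.15 K.
Converting, 297.15 K = 24.00°C.

24.0 °C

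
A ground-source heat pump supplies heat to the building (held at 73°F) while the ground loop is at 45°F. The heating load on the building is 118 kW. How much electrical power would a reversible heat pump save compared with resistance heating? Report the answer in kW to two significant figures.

In absolute terms T_C = 280.37 K and T_H = 295.93 K, so ΔT = 15.56 K.
COP_Carnot = T_H/ΔT = 295.93/15.56 = 19.02.
Resistance heating needs Ẇ_res = Q̇_H = 118.0 kW; the reversible heat pump needs only Ẇ_hp = Q̇_H/COP = 6.203 kW.
Saving = 118.0 − 6.203 = 111.8 kW.

110 kW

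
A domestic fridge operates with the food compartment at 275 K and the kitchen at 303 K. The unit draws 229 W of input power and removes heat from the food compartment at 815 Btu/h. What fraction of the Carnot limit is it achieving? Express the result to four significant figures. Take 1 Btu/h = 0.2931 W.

Converting, Q̇_C = 815.0 Btu/h = 238.9 W, so COP_actual = Q̇_C/Ẇ = 238.9/229.0 = 1.043.
The reservoir spacing is ΔT = 303 − 275 = 28.00 K.
COP_Carnot = T_C/ΔT = 275.00/28.00 = 9.821.
η_II = COP_actual/COP_Carnot = 1.043/9.821 = 0.1062.

0.1062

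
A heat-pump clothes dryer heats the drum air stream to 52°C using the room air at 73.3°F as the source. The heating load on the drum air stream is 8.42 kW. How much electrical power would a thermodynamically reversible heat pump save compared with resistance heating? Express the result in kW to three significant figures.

7.67 kW

In absolute terms T_C = 296.09 K and T_H = 325.15 K, so ΔT = 29.06 K.
COP_Carnot = T_H/ΔT = 325.15/29.06 = 11.19.
Resistance heating needs Ẇ_res = Q̇_H = 8.420 kW; the reversible heat pump needs only Ẇ_hp = Q̇_H/COP = 0.7524 kW.
Saving = 8.420 − 0.7524 = 7.668 kW.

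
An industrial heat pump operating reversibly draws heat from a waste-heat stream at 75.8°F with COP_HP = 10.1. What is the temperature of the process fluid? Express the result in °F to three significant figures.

135 °F

COP_HP = T_H/(T_H − T_C) rearranges to T_H = COP·T_C/(COP − 1).
With T_C = 297.48 K, T_H = 10.1 × 297.48/9.100 = 330.17 K.
Converting, 330.17 K = 134.64°F.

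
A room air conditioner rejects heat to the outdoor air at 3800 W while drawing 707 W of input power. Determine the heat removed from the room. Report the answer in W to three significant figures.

3090 W

For a cyclic device the first law requires Q̇_H = Q̇_C + Ẇ.
Q̇_C = Q̇_H − Ẇ = 3093 W.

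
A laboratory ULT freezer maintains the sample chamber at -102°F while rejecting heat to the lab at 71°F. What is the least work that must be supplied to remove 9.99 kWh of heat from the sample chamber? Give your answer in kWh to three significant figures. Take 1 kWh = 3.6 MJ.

In absolute terms T_C = 198.71 K and T_H = 294.82 K, so ΔT = 96.11 K.
The reversible limit is COP_R = T_C/ΔT = 2.067, so W_min = Q_C/COP = Q_C·ΔT/T_C.
W_min = 9.990 × 96.11/198.71 = 4.832 kWh.

4.83 kWh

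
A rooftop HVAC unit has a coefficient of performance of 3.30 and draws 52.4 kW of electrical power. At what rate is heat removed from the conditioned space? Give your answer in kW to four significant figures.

172.9 kW

Q̇_C = COP × Ẇ = 3.30 × 52.40 = 172.9 kW.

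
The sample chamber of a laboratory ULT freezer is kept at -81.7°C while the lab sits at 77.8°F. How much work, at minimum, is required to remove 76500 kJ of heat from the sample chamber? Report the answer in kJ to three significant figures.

42800 kJ

In absolute terms T_C = 191.45 K and T_H = 298.59 K, so ΔT = 107.1 K.
The reversible limit is COP_R = T_C/ΔT = 1.787, so W_min = Q_C/COP = Q_C·ΔT/T_C.
W_min = 76500 × 107.1/191.45 = 42810 kJ.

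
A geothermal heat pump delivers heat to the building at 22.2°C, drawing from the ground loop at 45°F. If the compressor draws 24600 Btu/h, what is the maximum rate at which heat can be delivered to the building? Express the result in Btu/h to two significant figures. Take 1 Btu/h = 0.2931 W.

490000 Btu/h

In absolute terms T_C = 280.37 K and T_H = 295.35 K, so ΔT = 14.98 K.
COP_Carnot = T_H/ΔT = 295.35/14.98 = 19.72.
Q̇_max = COP_Carnot × Ẇ = 19.72 × 24600 Btu/h = 485100 Btu/h.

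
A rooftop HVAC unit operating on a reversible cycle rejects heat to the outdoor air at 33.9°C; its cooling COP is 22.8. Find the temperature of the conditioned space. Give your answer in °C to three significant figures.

For a Carnot refrigerator COP_R = T_C/(T_H − T_C), so T_C = COP·T_H/(1 + COP).
With T_H = 307.05 K, T_C = 22.8 × 307.05/23.80 = 294.15 K.
Converting, 294.15 K = 21.00°C.

21.0 °C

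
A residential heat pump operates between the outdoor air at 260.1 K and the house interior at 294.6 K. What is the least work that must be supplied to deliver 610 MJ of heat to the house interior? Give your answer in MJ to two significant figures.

71 MJ

The reservoir spacing is ΔT = 294.6 − 260.1 = 34.50 K.
The reversible limit is COP_HP = T_H/ΔT = 8.539, so W_min = Q_H/COP = Q_H·ΔT/T_H.
W_min = 610.0 × 34.50/294.60 = 71.44 MJ.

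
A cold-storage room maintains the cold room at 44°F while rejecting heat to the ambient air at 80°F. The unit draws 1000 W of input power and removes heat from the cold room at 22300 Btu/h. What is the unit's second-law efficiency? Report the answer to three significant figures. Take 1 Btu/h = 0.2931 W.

Converting, Q̇_C = 22300 Btu/h = 6536 W, so COP_actual = Q̇_C/Ẇ = 6536/1000 = 6.536.
In absolute terms T_C = 279.82 K and T_H = 299.82 K, so ΔT = 20.00 K.
COP_Carnot = T_C/ΔT = 279.82/20.00 = 13.99.
η_II = COP_actual/COP_Carnot = 6.536/13.99 = 0.4672.

0.467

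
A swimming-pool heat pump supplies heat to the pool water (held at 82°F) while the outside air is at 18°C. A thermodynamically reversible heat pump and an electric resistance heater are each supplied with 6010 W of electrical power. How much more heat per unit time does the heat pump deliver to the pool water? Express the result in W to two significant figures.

180000 W

In absolute terms T_C = 291.15 K and T_H = 300.93 K, so ΔT = 9.778 K.
COP_Carnot = T_H/ΔT = 300.93/9.778 = 30.78.
The heat pump delivers Q̇_H = COP × Ẇ = 185000 W; the resistance heater delivers Ẇ = 6010 W.
Extra = (COP − 1)·Ẇ = 179000 W.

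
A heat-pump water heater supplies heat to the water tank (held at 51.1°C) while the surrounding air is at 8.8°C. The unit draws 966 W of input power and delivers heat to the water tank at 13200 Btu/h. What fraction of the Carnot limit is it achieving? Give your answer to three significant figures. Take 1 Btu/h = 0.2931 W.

Converting, Q̇_H = 13200 Btu/h = 3869 W, so COP_actual = Q̇_H/Ẇ = 3869/966.0 = 4.005.
In absolute terms T_C = 281.95 K and T_H = 324.25 K, so ΔT = 42.30 K.
COP_Carnot = T_H/ΔT = 324.25/42.30 = 7.665.
η_II = COP_actual/COP_Carnot = 4.005/7.665 = 0.5225.

0.522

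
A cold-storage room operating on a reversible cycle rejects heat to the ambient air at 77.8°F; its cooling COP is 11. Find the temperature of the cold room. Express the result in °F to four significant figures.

33.01 °F

For a Carnot refrigerator COP_R = T_C/(T_H − T_C), so T_C = COP·T_H/(1 + COP).
With T_H = 298.59 K, T_C = 11 × 298.59/12.00 = 273.71 K.
Converting, 273.71 K = 33.01°F.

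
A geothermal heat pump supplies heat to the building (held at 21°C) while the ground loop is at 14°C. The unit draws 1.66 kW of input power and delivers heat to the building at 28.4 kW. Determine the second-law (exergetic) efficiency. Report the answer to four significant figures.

0.4071

COP_actual = Q̇_H/Ẇ = 28.40/1.660 = 17.11.
In absolute terms T_C = 287.15 K and T_H = 294.15 K, so ΔT = 7.000 K.
COP_Carnot = T_H/ΔT = 294.15/7.000 = 42.02.
η_II = COP_actual/COP_Carnot = 17.11/42.02 = 0.4071.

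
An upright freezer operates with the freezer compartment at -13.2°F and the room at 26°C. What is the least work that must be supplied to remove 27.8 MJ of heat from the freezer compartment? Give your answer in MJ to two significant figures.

In absolute terms T_C = 248.04 K and T_H = 299.15 K, so ΔT = 51.11 K.
The reversible limit is COP_R = T_C/ΔT = 4.853, so W_min = Q_C/COP = Q_C·ΔT/T_C.
W_min = 27.80 × 51.11/248.04 = 5.728 MJ.

5.7 MJ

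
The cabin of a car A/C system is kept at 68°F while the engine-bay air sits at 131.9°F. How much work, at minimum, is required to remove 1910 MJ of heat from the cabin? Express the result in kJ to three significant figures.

231000 kJ

In absolute terms T_C = 293.15 K and T_H = 328.65 K, so ΔT = 35.50 K.
The reversible limit is COP_R = T_C/ΔT = 8.258, so W_min = Q_C/COP = Q_C·ΔT/T_C.
W_min = 1910 × 35.50/293.15 = 231.3 MJ = 231300 kJ.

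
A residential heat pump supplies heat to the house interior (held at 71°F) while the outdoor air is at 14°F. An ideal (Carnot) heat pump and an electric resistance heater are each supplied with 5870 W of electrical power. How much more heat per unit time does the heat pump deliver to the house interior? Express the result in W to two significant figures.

In absolute terms T_C = 263.15 K and T_H = 294.82 K, so ΔT = 31.67 K.
COP_Carnot = T_H/ΔT = 294.82/31.67 = 9.310.
The heat pump delivers Q̇_H = COP × Ẇ = 54650 W; the resistance heater delivers Ẇ = 5870 W.
Extra = (COP − 1)·Ẇ = 48780 W.

49000 W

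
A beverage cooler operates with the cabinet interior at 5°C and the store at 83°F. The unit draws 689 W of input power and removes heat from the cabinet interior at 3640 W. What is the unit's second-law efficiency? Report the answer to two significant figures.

COP_actual = Q̇_C/Ẇ = 3640/689.0 = 5.283.
In absolute terms T_C = 278.15 K and T_H = 301.48 K, so ΔT = 23.33 K.
COP_Carnot = T_C/ΔT = 278.15/23.33 = 11.92.
η_II = COP_actual/COP_Carnot = 5.283/11.92 = 0.4432.

0.44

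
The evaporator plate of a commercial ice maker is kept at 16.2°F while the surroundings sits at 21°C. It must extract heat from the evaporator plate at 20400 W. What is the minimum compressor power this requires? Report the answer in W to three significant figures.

2300 W

In absolute terms T_C = 264.37 K and T_H = 294.15 K, so ΔT = 29.78 K.
COP_Carnot = T_C/ΔT = 264.37/29.78 = 8.878.
Ẇ_min = Q̇/COP_Carnot = 20400/8.878 = 2298 W.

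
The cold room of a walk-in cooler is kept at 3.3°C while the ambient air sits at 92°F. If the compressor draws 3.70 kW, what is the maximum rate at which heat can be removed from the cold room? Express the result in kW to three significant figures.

In absolute terms T_C = 276.45 K and T_H = 306.48 K, so ΔT = 30.03 K.
COP_Carnot = T_C/ΔT = 276.45/30.03 = 9.205.
Q̇_max = COP_Carnot × Ẇ = 9.205 × 3.700 kW = 34.06 kW.

34.1 kW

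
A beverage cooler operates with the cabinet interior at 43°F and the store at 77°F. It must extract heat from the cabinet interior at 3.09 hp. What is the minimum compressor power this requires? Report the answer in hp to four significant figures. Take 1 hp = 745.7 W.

In absolute terms T_C = 279.26 K and T_H = 298.15 K, so ΔT = 18.89 K.
COP_Carnot = T_C/ΔT = 279.26/18.89 = 14.78.
Ẇ_min = Q̇/COP_Carnot = 3.090/14.78 = 0.2090 hp.

0.2090 hp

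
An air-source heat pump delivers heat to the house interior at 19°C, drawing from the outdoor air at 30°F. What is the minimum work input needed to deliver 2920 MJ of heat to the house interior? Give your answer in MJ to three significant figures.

In absolute terms T_C = 272.04 K and T_H = 292.15 K, so ΔT = 20.11 K.
The reversible limit is COP_HP = T_H/ΔT = 14.53, so W_min = Q_H/COP = Q_H·ΔT/T_H.
W_min = 2920 × 20.11/292.15 = 201.0 MJ.

201 MJ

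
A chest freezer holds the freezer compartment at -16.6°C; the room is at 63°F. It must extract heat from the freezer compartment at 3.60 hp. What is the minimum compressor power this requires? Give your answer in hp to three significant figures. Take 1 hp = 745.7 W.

0.475 hp

In absolute terms T_C = 256.55 K and T_H = 290.37 K, so ΔT = 33.82 K.
COP_Carnot = T_C/ΔT = 256.55/33.82 = 7.585.
Ẇ_min = Q̇/COP_Carnot = 3.600/7.585 = 0.4746 hp.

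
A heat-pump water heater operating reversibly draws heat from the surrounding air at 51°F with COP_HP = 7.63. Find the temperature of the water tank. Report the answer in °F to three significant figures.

COP_HP = T_H/(T_H − T_C) rearranges to T_H = COP·T_C/(COP − 1).
With T_C = 283.71 K, T_H = 7.63 × 283.71/6.630 = 326.50 K.
Converting, 326.50 K = 128.02°F.

128 °F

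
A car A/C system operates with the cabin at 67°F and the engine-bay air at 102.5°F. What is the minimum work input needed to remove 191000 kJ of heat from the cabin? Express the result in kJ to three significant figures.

In absolute terms T_C = 292.59 K and T_H = 312.32 K, so ΔT = 19.72 K.
The reversible limit is COP_R = T_C/ΔT = 14.84, so W_min = Q_C/COP = Q_C·ΔT/T_C.
W_min = 191000 × 19.72/292.59 = 12870 kJ.

12900 kJ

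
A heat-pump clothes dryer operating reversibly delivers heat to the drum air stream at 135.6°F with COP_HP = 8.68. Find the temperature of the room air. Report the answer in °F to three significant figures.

67.0 °F

COP_HP = T_H/(T_H − T_C) gives T_H − T_C = T_H/COP.
With T_H = 330.71 K, T_C = 330.71 × (1 − 1/8.68) = 292.61 K.
Converting, 292.61 K = 67.02°F.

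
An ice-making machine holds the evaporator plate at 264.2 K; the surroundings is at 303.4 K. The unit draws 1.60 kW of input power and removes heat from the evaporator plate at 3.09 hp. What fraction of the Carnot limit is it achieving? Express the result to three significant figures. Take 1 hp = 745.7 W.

Converting, Q̇_C = 3.090 hp = 2.304 kW, so COP_actual = Q̇_C/Ẇ = 2.304/1.600 = 1.440.
The reservoir spacing is ΔT = 303.4 − 264.2 = 39.20 K.
COP_Carnot = T_C/ΔT = 264.20/39.20 = 6.740.
η_II = COP_actual/COP_Carnot = 1.440/6.740 = 0.2137.

0.214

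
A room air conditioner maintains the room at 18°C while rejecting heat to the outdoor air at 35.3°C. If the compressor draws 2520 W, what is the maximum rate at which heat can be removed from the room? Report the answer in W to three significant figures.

In absolute terms T_C = 291.15 K and T_H = 308.45 K, so ΔT = 17.30 K.
COP_Carnot = T_C/ΔT = 291.15/17.30 = 16.83.
Q̇_max = COP_Carnot × Ẇ = 16.83 × 2520 W = 42410 W.

42400 W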